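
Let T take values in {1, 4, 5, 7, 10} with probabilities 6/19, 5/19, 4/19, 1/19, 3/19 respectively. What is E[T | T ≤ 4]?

P(T ≤ 4) = 11/19.
Σ over the event: 1·6/19 + 4·5/19 = 26/19.
E[T | T ≤ 4] = (26/19) / (11/19) = 26/11.

26/11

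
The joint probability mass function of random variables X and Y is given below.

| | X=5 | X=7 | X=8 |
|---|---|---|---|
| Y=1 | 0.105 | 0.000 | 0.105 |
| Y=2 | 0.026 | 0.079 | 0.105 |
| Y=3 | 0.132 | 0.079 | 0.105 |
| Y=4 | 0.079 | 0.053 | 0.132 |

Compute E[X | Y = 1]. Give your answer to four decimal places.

6.5000

P(Y = 1) = 0.210.
Summing X·P(X=x,Y=y) over the conditioning event gives 1.365.
E[X | Y = 1] = (1.365) / (0.210) = 6.5000.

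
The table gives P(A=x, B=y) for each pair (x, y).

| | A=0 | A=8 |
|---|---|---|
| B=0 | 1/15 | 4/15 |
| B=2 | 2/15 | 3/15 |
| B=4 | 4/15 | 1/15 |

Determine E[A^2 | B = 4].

64/5

P(B = 4) = 1/3.
Σ A^2·P over the event = 0·(4/15) + 64·(1/15) = 64/15.
E[A^2 | B = 4] = (64/15) / (1/3) = 64/5.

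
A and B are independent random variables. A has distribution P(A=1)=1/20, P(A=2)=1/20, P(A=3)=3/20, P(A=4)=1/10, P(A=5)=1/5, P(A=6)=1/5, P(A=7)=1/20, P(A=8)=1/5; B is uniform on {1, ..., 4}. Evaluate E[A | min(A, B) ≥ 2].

102/19

P(min(A, B) ≥ 2) = 57/80.
Summing A·P(x,y) over outcomes with min(A, B) ≥ 2 gives 153/40.
E[A | min(A, B) ≥ 2] = (153/40) / (57/80) = 102/19.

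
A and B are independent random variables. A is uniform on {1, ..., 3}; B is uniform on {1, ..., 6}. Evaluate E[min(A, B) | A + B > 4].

25/12

P(A + B > 4) = 2/3.
Summing min(A,B)·P(x,y) over outcomes with A + B > 4 gives 25/18.
E[min(A, B) | A + B > 4] = (25/18) / (2/3) = 25/12.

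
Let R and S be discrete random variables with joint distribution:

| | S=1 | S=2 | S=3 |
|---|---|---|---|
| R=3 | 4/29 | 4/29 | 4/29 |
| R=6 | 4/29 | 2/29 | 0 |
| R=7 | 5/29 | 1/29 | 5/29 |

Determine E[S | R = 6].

P(R = 6) = 6/29.
Σ S·P over the event = 1·(4/29) + 2·(2/29) = 8/29.
E[S | R = 6] = (8/29) / (6/29) = 4/3.

4/3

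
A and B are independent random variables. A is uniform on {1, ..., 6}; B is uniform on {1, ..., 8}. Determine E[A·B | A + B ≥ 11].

P(A + B ≥ 11) = 5/24.
Summing AB·P(x,y) over outcomes with A + B ≥ 11 gives 115/16.
E[A·B | A + B ≥ 11] = (115/16) / (5/24) = 69/2.

69/2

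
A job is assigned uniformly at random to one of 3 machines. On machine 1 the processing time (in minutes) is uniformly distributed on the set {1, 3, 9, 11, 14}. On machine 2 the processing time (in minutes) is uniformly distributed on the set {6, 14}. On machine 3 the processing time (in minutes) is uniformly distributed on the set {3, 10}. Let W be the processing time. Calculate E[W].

E[W | machine 1] = (1+3+9+11+14)/5 = 38/5.
E[W | machine 2] = (6+14)/2 = 10.
E[W | machine 3] = (3+10)/2 = 13/2.
By the law of total expectation,
E[W] = (1/3)·(38/5) + (1/3)·(10) + (1/3)·(13/2) = 241/30.

241/30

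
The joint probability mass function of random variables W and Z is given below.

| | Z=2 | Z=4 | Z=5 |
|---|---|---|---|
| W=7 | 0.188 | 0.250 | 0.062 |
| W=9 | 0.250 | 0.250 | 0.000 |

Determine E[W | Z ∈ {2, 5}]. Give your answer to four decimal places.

P(Z ∈ {2, 5}) = 0.500.
Summing W·P(W=x,Z=y) over the conditioning event gives 4.000.
E[W | Z ∈ {2, 5}] = (4.000) / (0.500) = 8.0000.

8.0000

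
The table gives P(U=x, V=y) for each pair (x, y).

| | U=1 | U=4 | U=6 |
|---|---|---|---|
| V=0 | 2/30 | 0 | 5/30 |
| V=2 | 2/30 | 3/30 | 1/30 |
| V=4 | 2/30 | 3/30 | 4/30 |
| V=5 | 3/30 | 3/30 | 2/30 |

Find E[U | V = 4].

38/9

P(V = 4) = 3/10.
Σ U·P over the event = 1·(2/30) + 4·(3/30) + 6·(4/30) = 19/15.
E[U | V = 4] = (19/15) / (3/10) = 38/9.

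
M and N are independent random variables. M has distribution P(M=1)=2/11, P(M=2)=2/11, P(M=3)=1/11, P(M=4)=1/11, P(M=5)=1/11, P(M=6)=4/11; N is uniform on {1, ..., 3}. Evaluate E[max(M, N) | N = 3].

P(N = 3) = 1/3.
Summing max(M,N)·P(x,y) over outcomes with N = 3 gives 16/11.
E[max(M, N) | N = 3] = (16/11) / (1/3) = 48/11.

48/11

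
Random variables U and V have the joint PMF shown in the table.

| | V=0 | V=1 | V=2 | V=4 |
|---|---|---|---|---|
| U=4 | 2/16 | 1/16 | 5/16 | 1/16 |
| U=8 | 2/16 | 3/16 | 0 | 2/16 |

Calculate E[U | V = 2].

P(V = 2) = 5/16.
Σ U·P over the event = 4·(5/16) = 5/4.
E[U | V = 2] = (5/4) / (5/16) = 4.

4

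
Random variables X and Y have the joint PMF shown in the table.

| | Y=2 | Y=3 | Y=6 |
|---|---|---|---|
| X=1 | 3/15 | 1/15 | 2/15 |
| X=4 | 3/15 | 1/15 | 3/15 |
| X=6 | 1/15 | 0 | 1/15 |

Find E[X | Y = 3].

P(Y = 3) = 2/15.
Σ X·P over the event = 1·(1/15) + 4·(1/15) = 1/3.
E[X | Y = 3] = (1/3) / (2/15) = 5/2.

5/2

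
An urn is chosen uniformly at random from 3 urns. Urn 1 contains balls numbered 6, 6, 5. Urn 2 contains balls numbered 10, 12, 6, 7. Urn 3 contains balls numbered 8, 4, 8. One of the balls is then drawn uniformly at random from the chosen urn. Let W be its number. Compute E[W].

253/36

E[W | urn 1] = (6+6+5)/3 = 17/3.
E[W | urn 2] = (10+12+6+7)/4 = 35/4.
E[W | urn 3] = (8+4+8)/3 = 20/3.
E[W] = (1/3)·(17/3) + (1/3)·(35/4) + (1/3)·(20/3) = 253/36.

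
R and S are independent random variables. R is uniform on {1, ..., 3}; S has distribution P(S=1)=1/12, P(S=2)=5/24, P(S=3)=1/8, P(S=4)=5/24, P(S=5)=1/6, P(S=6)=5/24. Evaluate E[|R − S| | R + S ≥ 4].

P(R + S ≥ 4) = 7/8.
Summing |R−S|·P(x,y) over outcomes with R + S ≥ 4 gives 2.
E[|R − S| | R + S ≥ 4] = (2) / (7/8) = 16/7.

16/7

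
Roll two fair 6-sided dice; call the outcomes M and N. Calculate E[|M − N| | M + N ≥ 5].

32/15

P(M + N ≥ 5) = 5/6.
Summing |M−N|·P(x,y) over outcomes with M + N ≥ 5 gives 16/9.
E[|M − N| | M + N ≥ 5] = (16/9) / (5/6) = 32/15.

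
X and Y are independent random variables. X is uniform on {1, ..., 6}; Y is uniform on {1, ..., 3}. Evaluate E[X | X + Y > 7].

Outcomes with X + Y > 7: (5,3), (6,2), (6,3), each with probability 1/18.
E[X | X + Y > 7] = (5 + 6 + 6) / 3 = 17/3.

17/3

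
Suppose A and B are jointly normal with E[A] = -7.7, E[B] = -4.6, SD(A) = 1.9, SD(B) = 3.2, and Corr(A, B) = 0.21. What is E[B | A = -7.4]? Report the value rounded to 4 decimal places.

The regression of B on A has slope ρ·σ_B/σ_A and passes through (μ_A, μ_B).
E[B | A=-7.4] = -4.6 + (0.21)·(3.2/1.9)·(-7.4 − (-7.7)) = -4.6 + (0.35368)·(0.3) = -4.4939.

-4.4939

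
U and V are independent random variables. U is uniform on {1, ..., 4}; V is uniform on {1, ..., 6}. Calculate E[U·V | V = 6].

15

Outcomes with V = 6: (1,6), (2,6), (3,6), (4,6), each with probability 1/24.
E[U·V | V = 6] = (6 + 12 + 18 + 24) / 4 = 15.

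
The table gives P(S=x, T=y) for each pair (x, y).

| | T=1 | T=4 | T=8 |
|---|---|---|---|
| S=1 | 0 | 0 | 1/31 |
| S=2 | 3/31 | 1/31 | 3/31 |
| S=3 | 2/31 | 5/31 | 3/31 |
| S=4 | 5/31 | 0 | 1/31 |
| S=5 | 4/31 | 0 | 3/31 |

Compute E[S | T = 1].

P(T = 1) = 14/31.
Σ S·P over the event = 2·(3/31) + 3·(2/31) + 4·(5/31) + 5·(4/31) = 52/31.
E[S | T = 1] = (52/31) / (14/31) = 26/7.

26/7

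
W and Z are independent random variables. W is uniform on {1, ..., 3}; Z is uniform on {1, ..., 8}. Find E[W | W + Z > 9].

8/3

Outcomes with W + Z > 9: (2,8), (3,7), (3,8), each with probability 1/24.
E[W | W + Z > 9] = (2 + 3 + 3) / 3 = 8/3.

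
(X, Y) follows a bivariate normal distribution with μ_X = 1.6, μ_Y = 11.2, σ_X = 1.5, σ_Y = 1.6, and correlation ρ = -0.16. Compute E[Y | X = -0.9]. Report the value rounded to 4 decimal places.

11.6267

The regression of Y on X has slope ρ·σ_Y/σ_X and passes through (μ_X, μ_Y).
E[Y | X=-0.9] = 11.2 + (-0.16)·(1.6/1.5)·(-0.9 − (1.6)) = 11.2 + (-0.17067)·(-2.5) = 11.6267.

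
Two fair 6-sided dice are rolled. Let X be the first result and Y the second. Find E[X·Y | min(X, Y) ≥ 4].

Outcomes with min(X, Y) ≥ 4: (4,4), (4,5), (4,6), (5,4), (5,5), (5,6), (6,4), (6,5), (6,6), each with probability 1/36.
E[X·Y | min(X, Y) ≥ 4] = (16 + 20 + 24 + 20 + 25 + 30 + 24 + 30 + 36) / 9 = 25.

25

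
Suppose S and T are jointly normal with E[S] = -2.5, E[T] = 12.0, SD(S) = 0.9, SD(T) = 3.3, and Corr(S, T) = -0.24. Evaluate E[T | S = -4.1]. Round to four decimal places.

13.4080

For a bivariate normal, E[T | S=x] = μ_T + ρ·(σ_T/σ_S)·(x − μ_S).
E[T | S=-4.1] = 12.0 + (-0.24)·(3.3/0.9)·(-4.1 − (-2.5)) = 12.0 + (-0.88)·(-1.6) = 13.4080.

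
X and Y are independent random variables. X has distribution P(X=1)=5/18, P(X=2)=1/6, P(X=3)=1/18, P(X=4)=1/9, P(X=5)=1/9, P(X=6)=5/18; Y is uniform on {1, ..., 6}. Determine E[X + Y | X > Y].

P(X > Y) = 11/27.
Summing (X+Y)·P(x,y) over outcomes with X > Y gives 113/36.
E[X + Y | X > Y] = (113/36) / (11/27) = 339/44.

339/44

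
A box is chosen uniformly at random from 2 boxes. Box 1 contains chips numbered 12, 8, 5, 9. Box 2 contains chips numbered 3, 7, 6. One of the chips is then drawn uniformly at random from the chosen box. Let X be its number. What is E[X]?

E[X | box 1] = (12+8+5+9)/4 = 17/2.
E[X | box 2] = (3+7+6)/3 = 16/3.
E[X] = (1/2)·(17/2) + (1/2)·(16/3) = 83/12.

83/12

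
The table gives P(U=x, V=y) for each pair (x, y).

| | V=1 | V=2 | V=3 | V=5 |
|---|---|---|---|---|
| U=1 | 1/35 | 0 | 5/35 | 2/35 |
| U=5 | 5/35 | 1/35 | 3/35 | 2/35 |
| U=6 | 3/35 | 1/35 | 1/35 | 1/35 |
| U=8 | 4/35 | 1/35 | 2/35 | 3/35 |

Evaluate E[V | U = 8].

27/10

P(U = 8) = 2/7.
Summing V·P(U=x,V=y) over the conditioning event gives 27/35.
E[V | U = 8] = (27/35) / (2/7) = 27/10.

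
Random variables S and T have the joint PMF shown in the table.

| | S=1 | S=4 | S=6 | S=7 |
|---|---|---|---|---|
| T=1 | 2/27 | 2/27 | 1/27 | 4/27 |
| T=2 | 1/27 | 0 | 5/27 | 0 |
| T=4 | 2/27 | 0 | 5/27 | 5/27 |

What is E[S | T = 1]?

44/9

P(T = 1) = 1/3.
Σ S·P over the event = 1·(2/27) + 4·(2/27) + 6·(1/27) + 7·(4/27) = 44/27.
E[S | T = 1] = (44/27) / (1/3) = 44/9.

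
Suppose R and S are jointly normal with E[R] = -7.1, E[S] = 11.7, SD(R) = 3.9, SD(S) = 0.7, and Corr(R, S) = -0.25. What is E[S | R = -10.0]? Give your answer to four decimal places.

The regression of S on R has slope ρ·σ_S/σ_R and passes through (μ_R, μ_S).
E[S | R=-10.0] = 11.7 + (-0.25)·(0.7/3.9)·(-10.0 − (-7.1)) = 11.7 + (-0.044872)·(-2.9) = 11.8301.

11.8301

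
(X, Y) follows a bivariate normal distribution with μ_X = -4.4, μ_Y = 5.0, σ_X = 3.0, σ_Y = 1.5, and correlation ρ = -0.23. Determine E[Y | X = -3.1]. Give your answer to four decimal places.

4.8505

E[Y | X=x] = μ_Y + ρ(σ_Y/σ_X)(x − μ_X) for jointly normal variables.
E[Y | X=-3.1] = 5.0 + (-0.23)·(1.5/3.0)·(-3.1 − (-4.4)) = 5.0 + (-0.115)·(1.3) = 4.8505.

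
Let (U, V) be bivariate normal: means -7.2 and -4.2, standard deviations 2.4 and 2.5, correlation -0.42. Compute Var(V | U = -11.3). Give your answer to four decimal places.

5.1475

The conditional variance in a bivariate normal is σ_V²(1 − ρ²), independent of x.
Var(V | U=-11.3) = (2.5)²·(1 − (-0.42)²) = 6.25·0.8236 = 5.1475.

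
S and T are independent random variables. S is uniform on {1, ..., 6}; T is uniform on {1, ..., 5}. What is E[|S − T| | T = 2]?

Outcomes with T = 2: (1,2), (2,2), (3,2), (4,2), (5,2), (6,2), each with probability 1/30.
E[|S − T| | T = 2] = (1 + 0 + 1 + 2 + 3 + 4) / 6 = 11/6.

11/6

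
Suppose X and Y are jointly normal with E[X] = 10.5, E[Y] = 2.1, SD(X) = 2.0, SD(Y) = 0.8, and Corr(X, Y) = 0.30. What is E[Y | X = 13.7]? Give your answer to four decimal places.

2.4840

E[Y | X=x] = μ_Y + ρ(σ_Y/σ_X)(x − μ_X) for jointly normal variables.
E[Y | X=13.7] = 2.1 + (0.30)·(0.8/2.0)·(13.7 − (10.5)) = 2.1 + (0.12)·(3.2) = 2.4840.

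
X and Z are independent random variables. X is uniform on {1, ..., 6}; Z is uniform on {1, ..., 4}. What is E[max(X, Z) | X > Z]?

32/7

P(X > Z) = 7/12.
Summing max(X,Z)·P(x,y) over outcomes with X > Z gives 8/3.
E[max(X, Z) | X > Z] = (8/3) / (7/12) = 32/7.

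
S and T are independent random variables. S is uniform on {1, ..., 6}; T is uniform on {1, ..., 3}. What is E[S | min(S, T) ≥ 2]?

4

P(min(S, T) ≥ 2) = 5/9.
Summing S·P(x,y) over outcomes with min(S, T) ≥ 2 gives 20/9.
E[S | min(S, T) ≥ 2] = (20/9) / (5/9) = 4.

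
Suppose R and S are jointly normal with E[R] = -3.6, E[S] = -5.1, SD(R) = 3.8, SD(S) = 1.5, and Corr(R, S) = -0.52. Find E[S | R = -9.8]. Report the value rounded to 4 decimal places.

-3.8274

For a bivariate normal, E[S | R=x] = μ_S + ρ·(σ_S/σ_R)·(x − μ_R).
E[S | R=-9.8] = -5.1 + (-0.52)·(1.5/3.8)·(-9.8 − (-3.6)) = -5.1 + (-0.20526)·(-6.2) = -3.8274.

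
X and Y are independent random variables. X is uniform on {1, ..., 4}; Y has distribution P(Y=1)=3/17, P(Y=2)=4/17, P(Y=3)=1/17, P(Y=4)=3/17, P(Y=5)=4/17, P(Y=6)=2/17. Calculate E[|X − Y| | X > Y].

P(X > Y) = 9/34.
Summing |X−Y|·P(x,y) over outcomes with X > Y gives 31/68.
E[|X − Y| | X > Y] = (31/68) / (9/34) = 31/18.

31/18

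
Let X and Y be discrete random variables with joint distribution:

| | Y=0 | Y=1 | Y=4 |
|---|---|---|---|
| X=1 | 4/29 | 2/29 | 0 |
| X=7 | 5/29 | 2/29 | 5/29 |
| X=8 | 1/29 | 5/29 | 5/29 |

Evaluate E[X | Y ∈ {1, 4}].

131/19

P(Y ∈ {1, 4}) = 19/29.
Σ X·P over the event = 1·(2/29) + 7·(2/29) + 7·(5/29) + 8·(5/29) + 8·(5/29) = 131/29.
E[X | Y ∈ {1, 4}] = (131/29) / (19/29) = 131/19.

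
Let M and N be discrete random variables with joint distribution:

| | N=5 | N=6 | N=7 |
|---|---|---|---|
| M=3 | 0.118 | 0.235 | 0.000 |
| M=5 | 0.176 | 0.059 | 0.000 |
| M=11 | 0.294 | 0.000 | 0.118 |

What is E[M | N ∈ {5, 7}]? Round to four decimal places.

P(N ∈ {5, 7}) = 0.706.
Σ M·P over the event = 3·(0.118) + 5·(0.176) + 11·(0.294) + 11·(0.118) = 5.766.
E[M | N ∈ {5, 7}] = (5.766) / (0.706) = 8.1671.

8.1671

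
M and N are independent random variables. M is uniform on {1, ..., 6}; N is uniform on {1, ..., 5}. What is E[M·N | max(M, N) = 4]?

P(max(M, N) = 4) = 7/30.
Summing MN·P(x,y) over outcomes with max(M, N) = 4 gives 32/15.
E[M·N | max(M, N) = 4] = (32/15) / (7/30) = 64/7.

64/7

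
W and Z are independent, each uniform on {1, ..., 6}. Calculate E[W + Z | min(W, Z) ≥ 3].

9

P(min(W, Z) ≥ 3) = 4/9.
Summing (W+Z)·P(x,y) over outcomes with min(W, Z) ≥ 3 gives 4.
E[W + Z | min(W, Z) ≥ 3] = (4) / (4/9) = 9.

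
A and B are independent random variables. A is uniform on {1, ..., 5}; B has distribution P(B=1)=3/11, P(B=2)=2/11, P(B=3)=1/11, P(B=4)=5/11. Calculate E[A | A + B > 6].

79/19

P(A + B > 6) = 19/55.
Summing A·P(x,y) over outcomes with A + B > 6 gives 79/55.
E[A | A + B > 6] = (79/55) / (19/55) = 79/19.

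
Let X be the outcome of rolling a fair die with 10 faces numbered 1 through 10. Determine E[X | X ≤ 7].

Given X ≤ 7, X is equally likely to be any of {1, 2, 3, 4, 5, 6, 7}.
E[X | X ≤ 7] = (1 + 2 + 3 + 4 + 5 + 6 + 7) / 7 = 4.

4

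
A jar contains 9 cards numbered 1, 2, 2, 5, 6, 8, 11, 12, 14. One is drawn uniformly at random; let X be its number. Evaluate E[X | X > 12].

P(X > 12) = 1/9.
Σ over the event: 14·1/9 = 14/9.
E[X | X > 12] = (14/9) / (1/9) = 14.

14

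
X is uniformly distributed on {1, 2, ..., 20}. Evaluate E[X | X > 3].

12

P(X > 3) = 17/20.
E[X | X > 3] = (51/5) / (17/20) = 12.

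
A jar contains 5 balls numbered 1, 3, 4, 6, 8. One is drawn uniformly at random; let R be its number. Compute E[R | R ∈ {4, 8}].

P(R ∈ {4, 8}) = 2/5.
Σ over the event: 4·1/5 + 8·1/5 = 12/5.
E[R | R ∈ {4, 8}] = (12/5) / (2/5) = 6.

6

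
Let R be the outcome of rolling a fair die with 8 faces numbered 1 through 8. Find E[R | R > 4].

Given R > 4, R is equally likely to be any of {5, 6, 7, 8}.
E[R | R > 4] = (5 + 6 + 7 + 8) / 4 = 13/2.

13/2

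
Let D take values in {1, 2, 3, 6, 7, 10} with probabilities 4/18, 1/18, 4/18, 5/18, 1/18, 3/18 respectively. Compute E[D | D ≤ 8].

P(D ≤ 8) = 5/6.
Σ over the event: 1·2/9 + 2·1/18 + 3·2/9 + 6·5/18 + 7·1/18 = 55/18.
E[D | D ≤ 8] = (55/18) / (5/6) = 11/3.

11/3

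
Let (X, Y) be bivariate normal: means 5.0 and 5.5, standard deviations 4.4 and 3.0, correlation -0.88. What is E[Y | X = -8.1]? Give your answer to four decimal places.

The regression of Y on X has slope ρ·σ_Y/σ_X and passes through (μ_X, μ_Y).
E[Y | X=-8.1] = 5.5 + (-0.88)·(3.0/4.4)·(-8.1 − (5.0)) = 5.5 + (-0.6)·(-13.1) = 13.3600.

13.3600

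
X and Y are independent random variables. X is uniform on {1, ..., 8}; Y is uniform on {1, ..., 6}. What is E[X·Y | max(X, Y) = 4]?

P(max(X, Y) = 4) = 7/48.
Summing XY·P(x,y) over outcomes with max(X, Y) = 4 gives 4/3.
E[X·Y | max(X, Y) = 4] = (4/3) / (7/48) = 64/7.

64/7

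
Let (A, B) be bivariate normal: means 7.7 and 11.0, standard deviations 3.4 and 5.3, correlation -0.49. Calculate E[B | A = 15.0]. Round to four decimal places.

E[B | A=x] = μ_B + ρ(σ_B/σ_A)(x − μ_A) for jointly normal variables.
E[B | A=15.0] = 11.0 + (-0.49)·(5.3/3.4)·(15.0 − (7.7)) = 11.0 + (-0.76382)·(7.3) = 5.4241.

5.4241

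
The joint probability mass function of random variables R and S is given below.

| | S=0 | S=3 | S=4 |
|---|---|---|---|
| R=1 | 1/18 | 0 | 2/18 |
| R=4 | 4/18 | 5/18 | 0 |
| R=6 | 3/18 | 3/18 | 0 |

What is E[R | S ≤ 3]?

73/16

P(S ≤ 3) = 8/9.
Σ R·P over the event = 1·(1/18) + 4·(4/18) + 4·(5/18) + 6·(3/18) + 6·(3/18) = 73/18.
E[R | S ≤ 3] = (73/18) / (8/9) = 73/16.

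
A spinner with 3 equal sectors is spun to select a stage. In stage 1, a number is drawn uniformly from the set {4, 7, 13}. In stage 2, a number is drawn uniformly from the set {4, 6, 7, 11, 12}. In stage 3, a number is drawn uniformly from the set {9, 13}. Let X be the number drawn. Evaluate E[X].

E[X | stage 1] = (4+7+13)/3 = 8.
E[X | stage 2] = (4+6+7+11+12)/5 = 8.
E[X | stage 3] = (9+13)/2 = 11.
By the law of total expectation,
E[X] = (1/3)·(8) + (1/3)·(8) + (1/3)·(11) = 9.

9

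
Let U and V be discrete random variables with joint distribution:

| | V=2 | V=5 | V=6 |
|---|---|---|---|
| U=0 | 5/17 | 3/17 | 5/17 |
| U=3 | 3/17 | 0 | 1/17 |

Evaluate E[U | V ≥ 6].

P(V ≥ 6) = 6/17.
Σ U·P over the event = 0·(5/17) + 3·(1/17) = 3/17.
E[U | V ≥ 6] = (3/17) / (6/17) = 1/2.

1/2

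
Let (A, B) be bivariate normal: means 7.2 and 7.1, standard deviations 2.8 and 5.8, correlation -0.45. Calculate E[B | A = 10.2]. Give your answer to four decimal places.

4.3036

E[B | A=x] = μ_B + ρ(σ_B/σ_A)(x − μ_A) for jointly normal variables.
E[B | A=10.2] = 7.1 + (-0.45)·(5.8/2.8)·(10.2 − (7.2)) = 7.1 + (-0.93214)·(3) = 4.3036.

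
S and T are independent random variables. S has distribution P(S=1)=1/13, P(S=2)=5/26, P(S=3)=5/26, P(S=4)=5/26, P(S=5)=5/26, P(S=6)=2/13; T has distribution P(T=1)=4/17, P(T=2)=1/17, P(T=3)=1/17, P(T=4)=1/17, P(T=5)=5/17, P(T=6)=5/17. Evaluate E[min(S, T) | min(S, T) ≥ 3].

P(min(S, T) ≥ 3) = 114/221.
Summing min(S,T)·P(x,y) over outcomes with min(S, T) ≥ 3 gives 474/221.
E[min(S, T) | min(S, T) ≥ 3] = (474/221) / (114/221) = 79/19.

79/19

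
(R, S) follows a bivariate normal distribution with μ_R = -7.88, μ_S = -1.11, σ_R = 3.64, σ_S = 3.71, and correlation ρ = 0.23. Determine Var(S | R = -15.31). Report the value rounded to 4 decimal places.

13.0360

The conditional variance in a bivariate normal is σ_S²(1 − ρ²), independent of x.
Var(S | R=-15.31) = (3.71)²·(1 − (0.23)²) = 13.7641·0.9471 = 13.0360.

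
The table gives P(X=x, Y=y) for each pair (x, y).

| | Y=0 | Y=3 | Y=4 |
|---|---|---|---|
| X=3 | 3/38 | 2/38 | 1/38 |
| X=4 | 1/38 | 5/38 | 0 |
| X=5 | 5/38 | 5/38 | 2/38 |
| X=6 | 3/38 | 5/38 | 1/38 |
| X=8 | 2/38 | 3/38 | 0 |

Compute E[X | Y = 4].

P(Y = 4) = 2/19.
Σ X·P over the event = 3·(1/38) + 5·(2/38) + 6·(1/38) = 1/2.
E[X | Y = 4] = (1/2) / (2/19) = 19/4.

19/4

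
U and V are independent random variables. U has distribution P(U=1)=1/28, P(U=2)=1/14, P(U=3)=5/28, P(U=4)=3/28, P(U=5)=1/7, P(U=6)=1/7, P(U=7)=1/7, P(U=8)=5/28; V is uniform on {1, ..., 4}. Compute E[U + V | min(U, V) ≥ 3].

453/50

P(min(U, V) ≥ 3) = 25/56.
Summing (U+V)·P(x,y) over outcomes with min(U, V) ≥ 3 gives 453/112.
E[U + V | min(U, V) ≥ 3] = (453/112) / (25/56) = 453/50.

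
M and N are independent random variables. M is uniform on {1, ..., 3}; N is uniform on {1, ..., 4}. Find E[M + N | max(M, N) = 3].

24/5

P(max(M, N) = 3) = 5/12.
Summing (M+N)·P(x,y) over outcomes with max(M, N) = 3 gives 2.
E[M + N | max(M, N) = 3] = (2) / (5/12) = 24/5.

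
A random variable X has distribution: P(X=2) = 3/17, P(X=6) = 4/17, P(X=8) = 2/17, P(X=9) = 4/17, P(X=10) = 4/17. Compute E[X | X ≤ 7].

P(X ≤ 7) = 7/17.
Σ over the event: 2·3/17 + 6·4/17 = 30/17.
E[X | X ≤ 7] = (30/17) / (7/17) = 30/7.

30/7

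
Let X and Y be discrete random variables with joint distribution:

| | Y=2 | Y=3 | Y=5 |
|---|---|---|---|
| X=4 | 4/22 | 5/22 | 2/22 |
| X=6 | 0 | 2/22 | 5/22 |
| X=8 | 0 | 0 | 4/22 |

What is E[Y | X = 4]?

3

P(X = 4) = 1/2.
Summing Y·P(X=x,Y=y) over the conditioning event gives 3/2.
E[Y | X = 4] = (3/2) / (1/2) = 3.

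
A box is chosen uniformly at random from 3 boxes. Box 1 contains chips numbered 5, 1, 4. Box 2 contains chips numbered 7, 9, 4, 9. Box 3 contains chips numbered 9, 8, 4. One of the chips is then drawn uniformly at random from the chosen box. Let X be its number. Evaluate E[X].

E[X | box 1] = (5+1+4)/3 = 10/3.
E[X | box 2] = (7+9+4+9)/4 = 29/4.
E[X | box 3] = (9+8+4)/3 = 7.
E[X] = (1/3)·(10/3) + (1/3)·(29/4) + (1/3)·(7) = 211/36.

211/36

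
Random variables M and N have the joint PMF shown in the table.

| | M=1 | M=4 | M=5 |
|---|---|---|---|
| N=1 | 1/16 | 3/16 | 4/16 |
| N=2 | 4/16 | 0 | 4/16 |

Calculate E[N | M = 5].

3/2

P(M = 5) = 1/2.
Σ N·P over the event = 1·(4/16) + 2·(4/16) = 3/4.
E[N | M = 5] = (3/4) / (1/2) = 3/2.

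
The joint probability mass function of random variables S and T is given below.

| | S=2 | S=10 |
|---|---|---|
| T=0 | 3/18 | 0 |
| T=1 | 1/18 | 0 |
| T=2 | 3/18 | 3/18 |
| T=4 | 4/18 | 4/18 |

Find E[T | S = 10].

22/7

P(S = 10) = 7/18.
Summing T·P(S=x,T=y) over the conditioning event gives 11/9.
E[T | S = 10] = (11/9) / (7/18) = 22/7.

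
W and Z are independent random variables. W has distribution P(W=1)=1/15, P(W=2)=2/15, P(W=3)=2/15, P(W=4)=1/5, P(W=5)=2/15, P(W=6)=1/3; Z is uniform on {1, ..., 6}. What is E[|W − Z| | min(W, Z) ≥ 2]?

P(min(W, Z) ≥ 2) = 7/9.
Summing |W−Z|·P(x,y) over outcomes with min(W, Z) ≥ 2 gives 58/45.
E[|W − Z| | min(W, Z) ≥ 2] = (58/45) / (7/9) = 58/35.

58/35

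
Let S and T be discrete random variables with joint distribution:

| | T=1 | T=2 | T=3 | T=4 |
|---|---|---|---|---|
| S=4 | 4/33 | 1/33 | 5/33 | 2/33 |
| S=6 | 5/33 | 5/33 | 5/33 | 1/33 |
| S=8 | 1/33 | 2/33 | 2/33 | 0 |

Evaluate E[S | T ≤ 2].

P(T ≤ 2) = 6/11.
Σ S·P over the event = 4·(4/33) + 4·(1/33) + 6·(5/33) + 6·(5/33) + 8·(1/33) + 8·(2/33) = 104/33.
E[S | T ≤ 2] = (104/33) / (6/11) = 52/9.

52/9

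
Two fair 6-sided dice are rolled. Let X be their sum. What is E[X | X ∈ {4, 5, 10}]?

P(X ∈ {4, 5, 10}) = 5/18.
Σ over the event: 4·1/12 + 5·1/9 + 10·1/12 = 31/18.
E[X | X ∈ {4, 5, 10}] = (31/18) / (5/18) = 31/5.

31/5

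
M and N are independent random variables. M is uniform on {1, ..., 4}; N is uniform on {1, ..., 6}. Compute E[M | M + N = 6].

5/2

Outcomes with M + N = 6: (1,5), (2,4), (3,3), (4,2), each with probability 1/24.
E[M | M + N = 6] = (1 + 2 + 3 + 4) / 4 = 5/2.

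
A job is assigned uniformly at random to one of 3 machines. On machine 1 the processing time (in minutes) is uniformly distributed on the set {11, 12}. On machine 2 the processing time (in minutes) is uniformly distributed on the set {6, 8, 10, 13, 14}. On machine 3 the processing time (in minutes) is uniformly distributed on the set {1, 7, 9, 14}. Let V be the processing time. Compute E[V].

E[V | machine 1] = (11+12)/2 = 23/2.
E[V | machine 2] = (6+8+10+13+14)/5 = 51/5.
E[V | machine 3] = (1+7+9+14)/4 = 31/4.
By the law of total expectation,
E[V] = (1/3)·(23/2) + (1/3)·(51/5) + (1/3)·(31/4) = 589/60.

589/60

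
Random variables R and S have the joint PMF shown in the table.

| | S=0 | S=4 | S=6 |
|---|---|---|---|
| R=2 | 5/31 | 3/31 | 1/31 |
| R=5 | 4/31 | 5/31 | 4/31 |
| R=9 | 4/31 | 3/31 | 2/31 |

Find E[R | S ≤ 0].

P(S ≤ 0) = 13/31.
Σ R·P over the event = 2·(5/31) + 5·(4/31) + 9·(4/31) = 66/31.
E[R | S ≤ 0] = (66/31) / (13/31) = 66/13.

66/13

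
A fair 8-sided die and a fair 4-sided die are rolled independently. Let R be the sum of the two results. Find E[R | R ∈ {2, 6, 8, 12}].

P(R ∈ {2, 6, 8, 12}) = 5/16.
Σ over the event: 2·1/32 + 6·1/8 + 8·1/8 + 12·1/32 = 35/16.
E[R | R ∈ {2, 6, 8, 12}] = (35/16) / (5/16) = 7.

7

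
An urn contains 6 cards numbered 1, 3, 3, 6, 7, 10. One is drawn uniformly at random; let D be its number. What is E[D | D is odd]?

7/2

P(D is odd) = 2/3.
Σ over the event: 1·1/6 + 3·1/3 + 7·1/6 = 7/3.
E[D | D is odd] = (7/3) / (2/3) = 7/2.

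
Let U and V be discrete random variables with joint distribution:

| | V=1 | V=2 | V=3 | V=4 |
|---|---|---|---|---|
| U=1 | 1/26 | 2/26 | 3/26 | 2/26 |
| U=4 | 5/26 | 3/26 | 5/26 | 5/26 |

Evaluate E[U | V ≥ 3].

3

P(V ≥ 3) = 15/26.
Σ U·P over the event = 1·(3/26) + 1·(2/26) + 4·(5/26) + 4·(5/26) = 45/26.
E[U | V ≥ 3] = (45/26) / (15/26) = 3.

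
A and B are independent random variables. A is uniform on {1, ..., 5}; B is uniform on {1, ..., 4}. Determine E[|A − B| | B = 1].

Outcomes with B = 1: (1,1), (2,1), (3,1), (4,1), (5,1), each with probability 1/20.
E[|A − B| | B = 1] = (0 + 1 + 2 + 3 + 4) / 5 = 2.

2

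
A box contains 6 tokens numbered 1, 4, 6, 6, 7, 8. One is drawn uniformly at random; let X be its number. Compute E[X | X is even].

P(X is even) = 2/3.
Σ over the event: 4·1/6 + 6·1/3 + 8·1/6 = 4.
E[X | X is even] = (4) / (2/3) = 6.

6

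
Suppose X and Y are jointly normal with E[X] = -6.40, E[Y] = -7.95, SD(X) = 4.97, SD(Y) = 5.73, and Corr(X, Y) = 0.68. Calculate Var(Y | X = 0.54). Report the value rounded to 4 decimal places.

For a bivariate normal, Var(Y | X=x) = σ_Y²(1 − ρ²).
Var(Y | X=0.54) = (5.73)²·(1 − (0.68)²) = 32.8329·0.5376 = 17.6510.

17.6510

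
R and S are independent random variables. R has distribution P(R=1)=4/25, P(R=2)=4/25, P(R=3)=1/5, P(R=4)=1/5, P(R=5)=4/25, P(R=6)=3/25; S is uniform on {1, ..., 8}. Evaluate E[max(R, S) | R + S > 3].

507/94

P(R + S > 3) = 47/50.
Summing max(R,S)·P(x,y) over outcomes with R + S > 3 gives 507/100.
E[max(R, S) | R + S > 3] = (507/100) / (47/50) = 507/94.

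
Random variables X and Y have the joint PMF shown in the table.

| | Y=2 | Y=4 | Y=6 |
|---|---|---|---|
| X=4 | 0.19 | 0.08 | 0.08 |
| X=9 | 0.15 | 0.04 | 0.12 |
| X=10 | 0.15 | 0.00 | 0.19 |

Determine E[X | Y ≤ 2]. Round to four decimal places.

7.3673

P(Y ≤ 2) = 0.49.
Summing X·P(X=x,Y=y) over the conditioning event gives 3.61.
E[X | Y ≤ 2] = (3.61) / (0.49) = 7.3673.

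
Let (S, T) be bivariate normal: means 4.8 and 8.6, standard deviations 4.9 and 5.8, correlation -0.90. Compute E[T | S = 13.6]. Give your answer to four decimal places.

The regression of T on S has slope ρ·σ_T/σ_S and passes through (μ_S, μ_T).
E[T | S=13.6] = 8.6 + (-0.90)·(5.8/4.9)·(13.6 − (4.8)) = 8.6 + (-1.06531)·(8.8) = -0.7747.

-0.7747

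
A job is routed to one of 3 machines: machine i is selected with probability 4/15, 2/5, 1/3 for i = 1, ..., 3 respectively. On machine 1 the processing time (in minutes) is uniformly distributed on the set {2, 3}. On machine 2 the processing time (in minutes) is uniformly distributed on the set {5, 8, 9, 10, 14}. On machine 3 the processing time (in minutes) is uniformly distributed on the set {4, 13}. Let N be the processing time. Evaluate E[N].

E[N | machine 1] = (2+3)/2 = 5/2.
E[N | machine 2] = (5+8+9+10+14)/5 = 46/5.
E[N | machine 3] = (4+13)/2 = 17/2.
By the law of total expectation,
E[N] = (4/15)·(5/2) + (2/5)·(46/5) + (1/3)·(17/2) = 359/50.

359/50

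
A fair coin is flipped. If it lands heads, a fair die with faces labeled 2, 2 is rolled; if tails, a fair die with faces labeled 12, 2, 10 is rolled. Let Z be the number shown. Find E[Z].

5

E[Z | heads] = (2+2)/2 = 2.
E[Z | tails] = (12+2+10)/3 = 8.
E[Z] = (1/2)·(2) + (1/2)·(8) = 5.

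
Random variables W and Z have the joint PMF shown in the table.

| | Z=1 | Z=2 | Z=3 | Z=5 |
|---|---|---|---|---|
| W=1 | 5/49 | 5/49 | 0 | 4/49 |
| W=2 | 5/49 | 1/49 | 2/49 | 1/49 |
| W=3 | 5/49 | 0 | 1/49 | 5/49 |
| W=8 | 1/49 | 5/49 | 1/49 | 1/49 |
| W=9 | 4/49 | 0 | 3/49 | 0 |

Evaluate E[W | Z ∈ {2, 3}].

P(Z ∈ {2, 3}) = 18/49.
Σ W·P over the event = 1·(5/49) + 2·(1/49) + 2·(2/49) + 3·(1/49) + 8·(5/49) + 8·(1/49) + 9·(3/49) = 89/49.
E[W | Z ∈ {2, 3}] = (89/49) / (18/49) = 89/18.

89/18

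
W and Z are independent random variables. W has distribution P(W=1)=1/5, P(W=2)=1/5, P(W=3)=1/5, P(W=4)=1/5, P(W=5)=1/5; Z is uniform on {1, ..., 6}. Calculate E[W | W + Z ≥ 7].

P(W + Z ≥ 7) = 1/2.
Summing W·P(x,y) over outcomes with W + Z ≥ 7 gives 11/6.
E[W | W + Z ≥ 7] = (11/6) / (1/2) = 11/3.

11/3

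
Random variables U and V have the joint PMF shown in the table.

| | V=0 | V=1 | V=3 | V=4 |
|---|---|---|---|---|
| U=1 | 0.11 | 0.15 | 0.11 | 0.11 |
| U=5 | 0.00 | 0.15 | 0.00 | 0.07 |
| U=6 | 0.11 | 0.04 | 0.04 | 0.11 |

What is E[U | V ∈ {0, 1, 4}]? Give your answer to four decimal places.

3.5647

P(V ∈ {0, 1, 4}) = 0.85.
Σ U·P over the event = 1·(0.11) + 1·(0.15) + 1·(0.11) + 5·(0.15) + 5·(0.07) + 6·(0.11) + 6·(0.04) + 6·(0.11) = 3.03.
E[U | V ∈ {0, 1, 4}] = (3.03) / (0.85) = 3.5647.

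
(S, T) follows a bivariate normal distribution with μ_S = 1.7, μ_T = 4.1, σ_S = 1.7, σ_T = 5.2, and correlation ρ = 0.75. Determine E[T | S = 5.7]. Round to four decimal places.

13.2765

E[T | S=x] = μ_T + ρ(σ_T/σ_S)(x − μ_S) for jointly normal variables.
E[T | S=5.7] = 4.1 + (0.75)·(5.2/1.7)·(5.7 − (1.7)) = 4.1 + (2.29412)·(4) = 13.2765.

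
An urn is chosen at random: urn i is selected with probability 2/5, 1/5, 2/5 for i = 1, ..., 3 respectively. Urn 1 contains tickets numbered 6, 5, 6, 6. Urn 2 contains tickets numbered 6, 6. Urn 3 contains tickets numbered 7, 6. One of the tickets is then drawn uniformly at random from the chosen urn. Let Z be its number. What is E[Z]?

E[Z | urn 1] = (6+5+6+6)/4 = 23/4.
E[Z | urn 2] = (6+6)/2 = 6.
E[Z | urn 3] = (7+6)/2 = 13/2.
E[Z] = (2/5)·(23/4) + (1/5)·(6) + (2/5)·(13/2) = 61/10.

61/10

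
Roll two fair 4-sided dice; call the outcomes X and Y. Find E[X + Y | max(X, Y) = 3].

24/5

Outcomes with max(X, Y) = 3: (1,3), (2,3), (3,1), (3,2), (3,3), each with probability 1/16.
E[X + Y | max(X, Y) = 3] = (4 + 5 + 4 + 5 + 6) / 5 = 24/5.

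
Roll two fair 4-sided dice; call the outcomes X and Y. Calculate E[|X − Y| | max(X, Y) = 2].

Outcomes with max(X, Y) = 2: (1,2), (2,1), (2,2), each with probability 1/16.
E[|X − Y| | max(X, Y) = 2] = (1 + 1 + 0) / 3 = 2/3.

2/3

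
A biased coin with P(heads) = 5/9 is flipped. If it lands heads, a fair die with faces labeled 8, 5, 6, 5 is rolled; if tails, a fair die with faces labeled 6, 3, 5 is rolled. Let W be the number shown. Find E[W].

146/27

E[W | heads] = (8+5+6+5)/4 = 6.
E[W | tails] = (6+3+5)/3 = 14/3.
By the law of total expectation,
E[W] = (5/9)·(6) + (4/9)·(14/3) = 146/27.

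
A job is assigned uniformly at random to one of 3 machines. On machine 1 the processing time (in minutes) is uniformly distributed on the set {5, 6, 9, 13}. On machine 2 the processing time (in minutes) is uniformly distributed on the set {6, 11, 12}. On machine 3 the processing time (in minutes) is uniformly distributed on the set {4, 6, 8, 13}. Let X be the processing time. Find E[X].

E[X | machine 1] = (5+6+9+13)/4 = 33/4.
E[X | machine 2] = (6+11+12)/3 = 29/3.
E[X | machine 3] = (4+6+8+13)/4 = 31/4.
By the law of total expectation,
E[X] = (1/3)·(33/4) + (1/3)·(29/3) + (1/3)·(31/4) = 77/9.

77/9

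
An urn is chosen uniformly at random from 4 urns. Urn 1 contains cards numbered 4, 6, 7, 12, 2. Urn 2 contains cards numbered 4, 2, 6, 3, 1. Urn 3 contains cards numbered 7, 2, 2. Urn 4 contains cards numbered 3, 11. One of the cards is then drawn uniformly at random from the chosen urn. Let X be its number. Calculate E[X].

E[X | urn 1] = (4+6+7+12+2)/5 = 31/5.
E[X | urn 2] = (4+2+6+3+1)/5 = 16/5.
E[X | urn 3] = (7+2+2)/3 = 11/3.
E[X | urn 4] = (3+11)/2 = 7.
E[X] = (1/4)·(31/5) + (1/4)·(16/5) + (1/4)·(11/3) + (1/4)·(7) = 301/60.

301/60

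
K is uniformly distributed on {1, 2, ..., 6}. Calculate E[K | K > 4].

11/2

Given K > 4, K is equally likely to be any of {5, 6}.
E[K | K > 4] = (5 + 6) / 2 = 11/2.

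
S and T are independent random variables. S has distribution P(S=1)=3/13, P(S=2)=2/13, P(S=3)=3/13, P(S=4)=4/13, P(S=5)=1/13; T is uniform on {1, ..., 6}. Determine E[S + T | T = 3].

P(T = 3) = 1/6.
Summing (S+T)·P(x,y) over outcomes with T = 3 gives 38/39.
E[S + T | T = 3] = (38/39) / (1/6) = 76/13.

76/13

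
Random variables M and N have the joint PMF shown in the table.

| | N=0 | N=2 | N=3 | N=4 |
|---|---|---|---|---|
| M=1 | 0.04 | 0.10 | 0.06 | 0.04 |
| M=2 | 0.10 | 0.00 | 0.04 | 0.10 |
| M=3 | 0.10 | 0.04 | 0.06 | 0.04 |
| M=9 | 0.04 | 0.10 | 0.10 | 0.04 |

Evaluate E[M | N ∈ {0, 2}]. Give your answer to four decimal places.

P(N ∈ {0, 2}) = 0.52.
Summing M·P(M=x,N=y) over the conditioning event gives 2.02.
E[M | N ∈ {0, 2}] = (2.02) / (0.52) = 3.8846.

3.8846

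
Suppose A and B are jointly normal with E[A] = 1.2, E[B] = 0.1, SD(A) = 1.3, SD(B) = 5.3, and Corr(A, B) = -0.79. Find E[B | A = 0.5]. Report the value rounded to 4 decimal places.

E[B | A=x] = μ_B + ρ(σ_B/σ_A)(x − μ_A) for jointly normal variables.
E[B | A=0.5] = 0.1 + (-0.79)·(5.3/1.3)·(0.5 − (1.2)) = 0.1 + (-3.22077)·(-0.7) = 2.3545.

2.3545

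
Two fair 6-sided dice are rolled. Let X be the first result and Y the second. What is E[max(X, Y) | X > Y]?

P(X > Y) = 5/12.
Summing max(X,Y)·P(x,y) over outcomes with X > Y gives 35/18.
E[max(X, Y) | X > Y] = (35/18) / (5/12) = 14/3.

14/3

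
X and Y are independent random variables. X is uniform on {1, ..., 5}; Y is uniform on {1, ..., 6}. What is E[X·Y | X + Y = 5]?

5

P(X + Y = 5) = 2/15.
Summing XY·P(x,y) over outcomes with X + Y = 5 gives 2/3.
E[X·Y | X + Y = 5] = (2/3) / (2/15) = 5.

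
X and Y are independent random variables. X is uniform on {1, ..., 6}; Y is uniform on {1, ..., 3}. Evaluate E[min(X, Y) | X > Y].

11/6

P(X > Y) = 2/3.
Summing min(X,Y)·P(x,y) over outcomes with X > Y gives 11/9.
E[min(X, Y) | X > Y] = (11/9) / (2/3) = 11/6.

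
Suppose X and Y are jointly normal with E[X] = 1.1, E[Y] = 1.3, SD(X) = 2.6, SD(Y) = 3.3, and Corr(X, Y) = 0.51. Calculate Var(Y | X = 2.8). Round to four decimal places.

Var(Y | X=x) = (1 − ρ²)·σ_Y².
Var(Y | X=2.8) = (3.3)²·(1 − (0.51)²) = 10.89·0.7399 = 8.0575.

8.0575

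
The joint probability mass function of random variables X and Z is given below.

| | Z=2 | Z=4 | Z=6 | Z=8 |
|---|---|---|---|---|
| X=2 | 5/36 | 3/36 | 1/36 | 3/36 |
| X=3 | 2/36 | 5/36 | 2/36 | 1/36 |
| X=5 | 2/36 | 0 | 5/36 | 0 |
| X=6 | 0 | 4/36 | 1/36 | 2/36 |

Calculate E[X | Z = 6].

13/3

P(Z = 6) = 1/4.
Σ X·P over the event = 2·(1/36) + 3·(2/36) + 5·(5/36) + 6·(1/36) = 13/12.
E[X | Z = 6] = (13/12) / (1/4) = 13/3.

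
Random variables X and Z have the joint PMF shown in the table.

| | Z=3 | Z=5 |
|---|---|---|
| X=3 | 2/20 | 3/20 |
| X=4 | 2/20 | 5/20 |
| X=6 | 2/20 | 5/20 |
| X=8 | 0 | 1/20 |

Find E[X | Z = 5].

67/14

P(Z = 5) = 7/10.
Σ X·P over the event = 3·(3/20) + 4·(5/20) + 6·(5/20) + 8·(1/20) = 67/20.
E[X | Z = 5] = (67/20) / (7/10) = 67/14.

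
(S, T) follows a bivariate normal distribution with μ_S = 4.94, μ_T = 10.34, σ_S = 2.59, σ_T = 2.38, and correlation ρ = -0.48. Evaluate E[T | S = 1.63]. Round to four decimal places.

E[T | S=x] = μ_T + ρ(σ_T/σ_S)(x − μ_S) for jointly normal variables.
E[T | S=1.63] = 10.34 + (-0.48)·(2.38/2.59)·(1.63 − (4.94)) = 10.34 + (-0.44108)·(-3.31) = 11.8000.

11.8000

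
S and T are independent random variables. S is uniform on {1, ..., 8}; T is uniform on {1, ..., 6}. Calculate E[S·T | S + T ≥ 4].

P(S + T ≥ 4) = 15/16.
Summing ST·P(x,y) over outcomes with S + T ≥ 4 gives 751/48.
E[S·T | S + T ≥ 4] = (751/48) / (15/16) = 751/45.

751/45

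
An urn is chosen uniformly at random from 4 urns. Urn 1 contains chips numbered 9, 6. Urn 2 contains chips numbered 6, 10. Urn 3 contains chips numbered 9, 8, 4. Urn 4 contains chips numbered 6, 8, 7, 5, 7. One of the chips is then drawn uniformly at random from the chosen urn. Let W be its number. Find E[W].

291/40

E[W | urn 1] = (9+6)/2 = 15/2.
E[W | urn 2] = (6+10)/2 = 8.
E[W | urn 3] = (9+8+4)/3 = 7.
E[W | urn 4] = (6+8+7+5+7)/5 = 33/5.
By the law of total expectation,
E[W] = (1/4)·(15/2) + (1/4)·(8) + (1/4)·(7) + (1/4)·(33/5) = 291/40.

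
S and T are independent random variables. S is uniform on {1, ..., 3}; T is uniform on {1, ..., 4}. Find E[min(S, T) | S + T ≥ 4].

Outcomes with S + T ≥ 4: (1,3), (1,4), (2,2), (2,3), (2,4), (3,1), (3,2), (3,3), (3,4), each with probability 1/12.
E[min(S, T) | S + T ≥ 4] = (1 + 1 + 2 + 2 + 2 + 1 + 2 + 3 + 3) / 9 = 17/9.

17/9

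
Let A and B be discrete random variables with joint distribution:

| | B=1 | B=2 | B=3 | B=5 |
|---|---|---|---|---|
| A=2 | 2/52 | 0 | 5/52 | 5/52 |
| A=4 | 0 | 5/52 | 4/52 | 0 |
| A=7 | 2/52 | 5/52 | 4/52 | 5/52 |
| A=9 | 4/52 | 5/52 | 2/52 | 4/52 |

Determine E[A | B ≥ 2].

P(B ≥ 2) = 11/13.
Summing A·P(A=x,B=y) over the conditioning event gives 253/52.
E[A | B ≥ 2] = (253/52) / (11/13) = 23/4.

23/4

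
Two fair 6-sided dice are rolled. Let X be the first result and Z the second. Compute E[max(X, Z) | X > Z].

P(X > Z) = 5/12.
Summing max(X,Z)·P(x,y) over outcomes with X > Z gives 35/18.
E[max(X, Z) | X > Z] = (35/18) / (5/12) = 14/3.

14/3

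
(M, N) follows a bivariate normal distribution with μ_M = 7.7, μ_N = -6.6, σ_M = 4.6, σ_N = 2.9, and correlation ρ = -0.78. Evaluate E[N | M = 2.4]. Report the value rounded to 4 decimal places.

For a bivariate normal, E[N | M=x] = μ_N + ρ·(σ_N/σ_M)·(x − μ_M).
E[N | M=2.4] = -6.6 + (-0.78)·(2.9/4.6)·(2.4 − (7.7)) = -6.6 + (-0.49174)·(-5.3) = -3.9938.

-3.9938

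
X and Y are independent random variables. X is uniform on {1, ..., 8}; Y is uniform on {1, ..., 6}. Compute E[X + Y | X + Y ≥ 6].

172/19

P(X + Y ≥ 6) = 19/24.
Summing (X+Y)·P(x,y) over outcomes with X + Y ≥ 6 gives 43/6.
E[X + Y | X + Y ≥ 6] = (43/6) / (19/24) = 172/19.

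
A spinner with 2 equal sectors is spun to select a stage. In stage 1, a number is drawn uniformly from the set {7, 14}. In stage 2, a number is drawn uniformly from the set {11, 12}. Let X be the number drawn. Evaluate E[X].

11

E[X | stage 1] = (7+14)/2 = 21/2.
E[X | stage 2] = (11+12)/2 = 23/2.
E[X] = (1/2)·(21/2) + (1/2)·(23/2) = 11.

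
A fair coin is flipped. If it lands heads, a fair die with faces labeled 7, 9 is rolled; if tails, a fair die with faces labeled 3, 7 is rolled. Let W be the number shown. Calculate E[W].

E[W | heads] = (7+9)/2 = 8.
E[W | tails] = (3+7)/2 = 5.
By the law of total expectation,
E[W] = (1/2)·(8) + (1/2)·(5) = 13/2.

13/2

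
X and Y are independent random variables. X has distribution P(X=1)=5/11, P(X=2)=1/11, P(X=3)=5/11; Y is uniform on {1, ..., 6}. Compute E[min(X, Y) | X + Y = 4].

P(X + Y = 4) = 1/6.
Summing min(X,Y)·P(x,y) over outcomes with X + Y = 4 gives 2/11.
E[min(X, Y) | X + Y = 4] = (2/11) / (1/6) = 12/11.

12/11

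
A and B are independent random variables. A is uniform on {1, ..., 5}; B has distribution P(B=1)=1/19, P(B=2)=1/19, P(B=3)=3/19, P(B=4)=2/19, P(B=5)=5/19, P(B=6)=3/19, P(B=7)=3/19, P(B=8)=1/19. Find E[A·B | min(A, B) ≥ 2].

637/36

P(min(A, B) ≥ 2) = 72/95.
Summing AB·P(x,y) over outcomes with min(A, B) ≥ 2 gives 1274/95.
E[A·B | min(A, B) ≥ 2] = (1274/95) / (72/95) = 637/36.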